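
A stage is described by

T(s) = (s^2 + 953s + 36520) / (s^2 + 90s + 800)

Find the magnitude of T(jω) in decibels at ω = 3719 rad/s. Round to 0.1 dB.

0.3 dB

Substitute s = j3719:
Numerator: (j3719)^2 + 953(j3719) + 36520 = -13794441 + j3544207
Denominator: (j3719)^2 + 90(j3719) + 800 = -13830161 + j334710
|N| = √(13794441² + 3544207²) ≈ 1.4242e+07, ∠N ≈ 165.59°
|D| = √(13830161² + 334710²) ≈ 1.3834e+07, ∠D ≈ 178.61°
|T| = 1.4242e+07 / 1.3834e+07 ≈ 1.0295
Gain = 20 log₁₀(1.0295) ≈ 0.25 dB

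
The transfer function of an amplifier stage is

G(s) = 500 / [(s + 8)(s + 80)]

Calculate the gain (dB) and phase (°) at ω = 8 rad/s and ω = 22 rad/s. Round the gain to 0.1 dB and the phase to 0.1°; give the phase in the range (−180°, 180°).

ω = 8: -5.2 dB, -50.7°; ω = 22: -11.8 dB, -85.4°

At s = jω = j8:
pole (s+8): 8 + j8 → |·| = √(8²+8²) = √128 ≈ 11.314, ∠ = arctan(8/8) ≈ 45.00°
pole (s+80): 80 + j8 → |·| = √(80²+8²) = √6464 ≈ 80.399, ∠ = arctan(8/80) ≈ 5.71°
|G| = 500 / 909.63 ≈ 0.54967
Gain = 20 log₁₀(0.54967) ≈ -5.20 dB
∠G = 0.00° − 50.71° = -50.71°

At s = jω = j22:
pole (s+8): 8 + j22 → |·| = √(8²+22²) = √548 ≈ 23.409, ∠ = arctan(22/8) ≈ 70.02°
pole (s+80): 80 + j22 → |·| = √(80²+22²) = √6884 ≈ 82.97, ∠ = arctan(22/80) ≈ 15.38°
|G| = 500 / 1942.2 ≈ 0.25744
Gain = 20 log₁₀(0.25744) ≈ -11.79 dB
∠G = 0.00° − 85.40° = -85.40°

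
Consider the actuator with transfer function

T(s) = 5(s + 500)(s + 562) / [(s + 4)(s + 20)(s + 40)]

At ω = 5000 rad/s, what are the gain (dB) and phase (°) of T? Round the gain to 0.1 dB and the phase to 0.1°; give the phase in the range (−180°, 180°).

At s = jω = j5000:
zero (s+500): 500 + j5000 → |·| = √(500²+5000²) = √25250000 ≈ 5024.9, ∠ = arctan(5000/500) ≈ 84.29°
zero (s+562): 562 + j5000 → |·| = √(562²+5000²) = √25315844 ≈ 5031.5, ∠ = arctan(5000/562) ≈ 83.59°
pole (s+4): 4 + j5000 → |·| = √(4²+5000²) = √25000016 ≈ 5000, ∠ = arctan(5000/4) ≈ 89.95°
pole (s+20): 20 + j5000 → |·| = √(20²+5000²) = √25000400 ≈ 5000, ∠ = arctan(5000/20) ≈ 89.77°
pole (s+40): 40 + j5000 → |·| = √(40²+5000²) = √25001600 ≈ 5000.2, ∠ = arctan(5000/40) ≈ 89.54°
|T| = 5 · 2.5283e+07 / 1.25e+11 ≈ 0.0010113
Gain = 20 log₁₀(0.0010113) ≈ -59.90 dB
∠T = 167.88° − 269.26° = -101.38°

-59.9 dB, -101.4°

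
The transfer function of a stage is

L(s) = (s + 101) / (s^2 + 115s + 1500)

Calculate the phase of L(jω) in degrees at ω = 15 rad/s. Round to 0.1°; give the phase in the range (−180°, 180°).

-45.1°

Substitute s = j15:
Numerator: (j15) + 101 = 101 + j15
Denominator: (j15)^2 + 115(j15) + 1500 = 1275 + j1725
|N| = √(101² + 15²) ≈ 102.11, ∠N ≈ 8.45°
|D| = √(1275² + 1725²) ≈ 2145.1, ∠D ≈ 53.53°
∠L = 8.45° − 53.53° = -45.08°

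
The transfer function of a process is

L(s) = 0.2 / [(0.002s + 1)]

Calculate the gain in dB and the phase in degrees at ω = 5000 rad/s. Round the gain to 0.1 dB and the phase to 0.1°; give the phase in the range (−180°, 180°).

-34.0 dB, -84.3°

At ω = 5000 rad/s:
pole (1 + j5000·0.002) = 1 + j10 → |·| ≈ 10.05, ∠ ≈ 84.29°
|L| = 0.2 · 1 / (10.05) ≈ 0.0199
Gain = 20 log₁₀(0.0199) ≈ -34.02 dB
∠L = (0°) − (84.29°) = -84.29°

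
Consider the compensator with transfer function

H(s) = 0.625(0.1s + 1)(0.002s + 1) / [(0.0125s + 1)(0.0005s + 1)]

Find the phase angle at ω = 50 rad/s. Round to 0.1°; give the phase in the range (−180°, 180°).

51.0°

At ω = 50 rad/s:
zero (1 + j50·0.1) = 1 + j5 → |·| ≈ 5.099, ∠ ≈ 78.69°
zero (1 + j50·0.002) = 1 + j0.1 → |·| ≈ 1.005, ∠ ≈ 5.71°
pole (1 + j50·0.0125) = 1 + j0.625 → |·| ≈ 1.1792, ∠ ≈ 32.01°
pole (1 + j50·0.0005) = 1 + j0.025 → |·| ≈ 1.0003, ∠ ≈ 1.43°
∠H = (78.69° + 5.71°) − (32.01° + 1.43°) = 50.96°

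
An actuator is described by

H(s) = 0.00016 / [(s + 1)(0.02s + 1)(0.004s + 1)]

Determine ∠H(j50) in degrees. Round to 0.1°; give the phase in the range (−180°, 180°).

-145.2°

At ω = 50 rad/s:
pole (1 + j50·1) = 1 + j50 → |·| ≈ 50.01, ∠ ≈ 88.85°
pole (1 + j50·0.02) = 1 + j1 → |·| ≈ 1.4142, ∠ ≈ 45.00°
pole (1 + j50·0.004) = 1 + j0.2 → |·| ≈ 1.0198, ∠ ≈ 11.31°
∠H = (0°) − (88.85° + 45.00° + 11.31°) = -145.16°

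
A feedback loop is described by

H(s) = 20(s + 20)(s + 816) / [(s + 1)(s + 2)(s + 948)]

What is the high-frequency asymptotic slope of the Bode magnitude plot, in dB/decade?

Each pole contributes −20 dB/decade at high frequency; each zero contributes +20 dB/decade.
Net: 2 zero(s) − 3 pole(s) → -20 dB/decade.

-20 dB/decade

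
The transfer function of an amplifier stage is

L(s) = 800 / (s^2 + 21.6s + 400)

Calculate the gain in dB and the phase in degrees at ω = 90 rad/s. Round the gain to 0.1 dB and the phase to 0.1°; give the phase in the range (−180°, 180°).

-19.9 dB, -165.8°

At s = jω = j90:
quadratic: (j90)² + 21.6·j90 + 400 = -7700 + j1944 → |·| ≈ 7941.6, ∠ ≈ 165.83°
|L| = 800 / 7941.6 ≈ 0.10074
Gain = 20 log₁₀(0.10074) ≈ -19.94 dB
∠L = 0.00° − 165.83° = -165.83°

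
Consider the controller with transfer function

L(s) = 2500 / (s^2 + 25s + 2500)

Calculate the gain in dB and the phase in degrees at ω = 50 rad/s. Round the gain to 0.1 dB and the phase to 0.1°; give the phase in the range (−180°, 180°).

At s = jω = j50:
quadratic: (j50)² + 25·j50 + 2500 = 0 + j1250 → |·| ≈ 1250, ∠ ≈ 90.00°
|L| = 2500 / 1250 ≈ 2
Gain = 20 log₁₀(2) ≈ 6.02 dB
∠L = 0.00° − 90.00° = -90.00°

6.0 dB, -90.0°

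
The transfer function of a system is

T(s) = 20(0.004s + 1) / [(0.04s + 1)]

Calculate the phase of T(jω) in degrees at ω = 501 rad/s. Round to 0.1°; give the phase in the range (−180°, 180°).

At ω = 501 rad/s:
zero (1 + j501·0.004) = 1 + j2.004 → |·| ≈ 2.2396, ∠ ≈ 63.48°
pole (1 + j501·0.04) = 1 + j20.04 → |·| ≈ 20.065, ∠ ≈ 87.14°
∠T = (63.48°) − (87.14°) = -23.66°

-23.7°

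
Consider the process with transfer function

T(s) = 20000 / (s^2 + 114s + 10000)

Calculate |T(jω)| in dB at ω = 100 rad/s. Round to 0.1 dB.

At s = jω = j100:
quadratic: (j100)² + 114·j100 + 10000 = 0 + j11400 → |·| ≈ 11400, ∠ ≈ 90.00°
|T| = 20000 / 11400 ≈ 1.7544
Gain = 20 log₁₀(1.7544) ≈ 4.88 dB

4.9 dB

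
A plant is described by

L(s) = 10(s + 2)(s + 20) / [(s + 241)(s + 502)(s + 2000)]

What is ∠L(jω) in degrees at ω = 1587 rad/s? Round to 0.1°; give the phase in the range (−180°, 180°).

-13.0°

At s = jω = j1587:
zero (s+2): 2 + j1587 → |·| = √(2²+1587²) = √2518573 ≈ 1587, ∠ = arctan(1587/2) ≈ 89.93°
zero (s+20): 20 + j1587 → |·| = √(20²+1587²) = √2518969 ≈ 1587.1, ∠ = arctan(1587/20) ≈ 89.28°
pole (s+241): 241 + j1587 → |·| = √(241²+1587²) = √2576650 ≈ 1605.2, ∠ = arctan(1587/241) ≈ 81.37°
pole (s+502): 502 + j1587 → |·| = √(502²+1587²) = √2770573 ≈ 1664.5, ∠ = arctan(1587/502) ≈ 72.45°
pole (s+2000): 2000 + j1587 → |·| = √(2000²+1587²) = √6518569 ≈ 2553.1, ∠ = arctan(1587/2000) ≈ 38.43°
∠L = 179.21° − 192.25° = -13.04°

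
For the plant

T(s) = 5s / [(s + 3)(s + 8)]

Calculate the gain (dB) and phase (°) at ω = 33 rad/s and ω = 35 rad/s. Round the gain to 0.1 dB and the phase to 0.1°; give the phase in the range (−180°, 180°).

ω = 33: -16.7 dB, -71.2°; ω = 35: -17.2 dB, -72.2°

At s = jω = j33:
zero at origin: s = j33 → |·| = 33, ∠ = 90.00°
pole (s+3): 3 + j33 → |·| = √(3²+33²) = √1098 ≈ 33.136, ∠ = arctan(33/3) ≈ 84.81°
pole (s+8): 8 + j33 → |·| = √(8²+33²) = √1153 ≈ 33.956, ∠ = arctan(33/8) ≈ 76.37°
|T| = 5 · 33 / 1125.2 ≈ 0.14664
Gain = 20 log₁₀(0.14664) ≈ -16.67 dB
∠T = 90.00° − 161.18° = -71.18°

At s = jω = j35:
zero at origin: s = j35 → |·| = 35, ∠ = 90.00°
pole (s+3): 3 + j35 → |·| = √(3²+35²) = √1234 ≈ 35.128, ∠ = arctan(35/3) ≈ 85.10°
pole (s+8): 8 + j35 → |·| = √(8²+35²) = √1289 ≈ 35.903, ∠ = arctan(35/8) ≈ 77.12°
|T| = 5 · 35 / 1261.2 ≈ 0.13876
Gain = 20 log₁₀(0.13876) ≈ -17.15 dB
∠T = 90.00° − 162.22° = -72.22°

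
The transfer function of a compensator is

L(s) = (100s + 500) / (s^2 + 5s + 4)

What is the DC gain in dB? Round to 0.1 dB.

41.9 dB

L(0) = 500 / 4 = 125
20 log₁₀(125) ≈ 41.94 dB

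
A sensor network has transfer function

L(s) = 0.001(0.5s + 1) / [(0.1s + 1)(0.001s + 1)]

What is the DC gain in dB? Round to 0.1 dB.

L(0) = 0.001 · 1 / 1 = 0.001
20 log₁₀(0.001) ≈ -60.00 dB

-60.0 dB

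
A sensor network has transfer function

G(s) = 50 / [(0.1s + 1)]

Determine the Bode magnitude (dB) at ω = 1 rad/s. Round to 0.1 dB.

At ω = 1 rad/s:
pole (1 + j1·0.1) = 1 + j0.1 → |·| ≈ 1.005, ∠ ≈ 5.71°
|G| = 50 · 1 / (1.005) ≈ 49.751
Gain = 20 log₁₀(49.751) ≈ 33.94 dB

33.9 dB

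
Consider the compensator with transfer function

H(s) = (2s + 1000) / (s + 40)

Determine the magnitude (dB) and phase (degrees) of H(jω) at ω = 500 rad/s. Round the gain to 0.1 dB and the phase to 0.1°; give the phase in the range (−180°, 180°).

Substitute s = j500:
Numerator: 2(j500) + 1000 = 1000 + j1000
Denominator: (j500) + 40 = 40 + j500
|N| = √(1000² + 1000²) ≈ 1414.2, ∠N ≈ 45.00°
|D| = √(40² + 500²) ≈ 501.6, ∠D ≈ 85.43°
|H| = 1414.2 / 501.6 ≈ 2.8194
Gain = 20 log₁₀(2.8194) ≈ 9.00 dB
∠H = 45.00° − 85.43° = -40.43°

9.0 dB, -40.4°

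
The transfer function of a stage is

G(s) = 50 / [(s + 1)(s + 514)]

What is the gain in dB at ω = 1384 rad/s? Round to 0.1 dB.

-92.2 dB

At s = jω = j1384:
pole (s+1): 1 + j1384 → |·| = √(1²+1384²) = √1915457 ≈ 1384, ∠ = arctan(1384/1) ≈ 89.96°
pole (s+514): 514 + j1384 → |·| = √(514²+1384²) = √2179652 ≈ 1476.4, ∠ = arctan(1384/514) ≈ 69.63°
|G| = 50 / 2.0433e+06 ≈ 2.447e-05
Gain = 20 log₁₀(2.447e-05) ≈ -92.23 dB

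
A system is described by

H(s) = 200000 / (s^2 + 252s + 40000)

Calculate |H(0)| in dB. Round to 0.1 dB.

H(0) = 200000 / 40000 = 5
20 log₁₀(5) ≈ 13.98 dB

14.0 dB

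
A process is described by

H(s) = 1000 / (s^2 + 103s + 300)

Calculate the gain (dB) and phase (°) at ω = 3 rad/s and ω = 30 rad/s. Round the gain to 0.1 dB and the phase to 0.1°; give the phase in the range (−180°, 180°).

ω = 3: 7.4 dB, -46.7°; ω = 30: -10.0 dB, -101.0°

Substitute s = j3:
Numerator: 1000 = 1000 + j0
Denominator: (j3)^2 + 103(j3) + 300 = 291 + j309
|N| = √(1000² + 0²) ≈ 1000, ∠N ≈ 0.00°
|D| = √(291² + 309²) ≈ 424.45, ∠D ≈ 46.72°
|H| = 1000 / 424.45 ≈ 2.356
Gain = 20 log₁₀(2.356) ≈ 7.44 dB
∠H = 0.00° − 46.72° = -46.72°

Substitute s = j30:
Numerator: 1000 = 1000 + j0
Denominator: (j30)^2 + 103(j30) + 300 = -600 + j3090
|N| = √(1000² + 0²) ≈ 1000, ∠N ≈ 0.00°
|D| = √(600² + 3090²) ≈ 3147.7, ∠D ≈ 100.99°
|H| = 1000 / 3147.7 ≈ 0.31769
Gain = 20 log₁₀(0.31769) ≈ -9.96 dB
∠H = 0.00° − 100.99° = -100.99°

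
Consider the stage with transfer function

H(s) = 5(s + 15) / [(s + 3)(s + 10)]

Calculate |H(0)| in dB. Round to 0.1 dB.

8.0 dB

H(0) = 5·15 / (3·10) = 2.5
20 log₁₀(2.5) ≈ 7.96 dB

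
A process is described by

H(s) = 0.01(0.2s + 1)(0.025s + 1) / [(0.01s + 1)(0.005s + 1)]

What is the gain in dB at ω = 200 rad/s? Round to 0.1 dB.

At ω = 200 rad/s:
zero (1 + j200·0.2) = 1 + j40 → |·| ≈ 40.012, ∠ ≈ 88.57°
zero (1 + j200·0.025) = 1 + j5 → |·| ≈ 5.099, ∠ ≈ 78.69°
pole (1 + j200·0.01) = 1 + j2 → |·| ≈ 2.2361, ∠ ≈ 63.43°
pole (1 + j200·0.005) = 1 + j1 → |·| ≈ 1.4142, ∠ ≈ 45.00°
|H| = 0.01 · 40.012 · 5.099 / (2.2361 · 1.4142) ≈ 0.64517
Gain = 20 log₁₀(0.64517) ≈ -3.81 dB

-3.8 dB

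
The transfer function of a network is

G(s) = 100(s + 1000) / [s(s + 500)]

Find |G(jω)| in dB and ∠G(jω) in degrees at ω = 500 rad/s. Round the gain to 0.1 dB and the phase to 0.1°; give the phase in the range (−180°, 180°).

-10.0 dB, -108.4°

At s = jω = j500:
zero (s+1000): 1000 + j500 → |·| = √(1000²+500²) = √1250000 ≈ 1118, ∠ = arctan(500/1000) ≈ 26.57°
pole (s+500): 500 + j500 → |·| = √(500²+500²) = √500000 ≈ 707.11, ∠ = arctan(500/500) ≈ 45.00°
pole at origin: |s| = 500, ∠ = 90.00° (in denominator)
|G| = 100 · 1118 / 3.5356e+05 ≈ 0.31621
Gain = 20 log₁₀(0.31621) ≈ -10.00 dB
∠G = 26.57° − 135.00° = -108.43°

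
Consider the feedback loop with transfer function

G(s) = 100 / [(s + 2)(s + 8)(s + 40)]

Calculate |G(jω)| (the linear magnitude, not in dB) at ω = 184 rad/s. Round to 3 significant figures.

1.57e-05

At s = jω = j184:
pole (s+2): 2 + j184 → |·| = √(2²+184²) = √33860 ≈ 184.01, ∠ = arctan(184/2) ≈ 89.38°
pole (s+8): 8 + j184 → |·| = √(8²+184²) = √33920 ≈ 184.17, ∠ = arctan(184/8) ≈ 87.51°
pole (s+40): 40 + j184 → |·| = √(40²+184²) = √35456 ≈ 188.3, ∠ = arctan(184/40) ≈ 77.74°
|G| = 100 / 6.3813e+06 ≈ 1.5671e-05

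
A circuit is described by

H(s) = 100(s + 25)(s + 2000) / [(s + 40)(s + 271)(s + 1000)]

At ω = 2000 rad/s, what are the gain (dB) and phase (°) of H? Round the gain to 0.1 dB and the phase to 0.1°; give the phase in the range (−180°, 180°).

-24.1 dB, -100.3°

At s = jω = j2000:
zero (s+25): 25 + j2000 → |·| = √(25²+2000²) = √4000625 ≈ 2000.2, ∠ = arctan(2000/25) ≈ 89.28°
zero (s+2000): 2000 + j2000 → |·| = √(2000²+2000²) = √8000000 ≈ 2828.4, ∠ = arctan(2000/2000) ≈ 45.00°
pole (s+40): 40 + j2000 → |·| = √(40²+2000²) = √4001600 ≈ 2000.4, ∠ = arctan(2000/40) ≈ 88.85°
pole (s+271): 271 + j2000 → |·| = √(271²+2000²) = √4073441 ≈ 2018.3, ∠ = arctan(2000/271) ≈ 82.28°
pole (s+1000): 1000 + j2000 → |·| = √(1000²+2000²) = √5000000 ≈ 2236.1, ∠ = arctan(2000/1000) ≈ 63.43°
|H| = 100 · 5.6574e+06 / 9.028e+09 ≈ 0.062665
Gain = 20 log₁₀(0.062665) ≈ -24.06 dB
∠H = 134.28° − 234.56° = -100.28°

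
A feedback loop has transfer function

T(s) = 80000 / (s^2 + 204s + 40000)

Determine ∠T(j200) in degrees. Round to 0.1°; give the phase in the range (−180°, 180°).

At s = jω = j200:
quadratic: (j200)² + 204·j200 + 40000 = 0 + j40800 → |·| ≈ 40800, ∠ ≈ 90.00°
∠T = 0.00° − 90.00° = -90.00°

-90.0°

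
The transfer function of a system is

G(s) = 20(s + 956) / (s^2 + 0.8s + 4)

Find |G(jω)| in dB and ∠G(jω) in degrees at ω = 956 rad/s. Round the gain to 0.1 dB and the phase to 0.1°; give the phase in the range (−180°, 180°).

-30.6 dB, -135.0°

At s = jω = j956:
zero (s+956): 956 + j956 → |·| = √(956²+956²) = √1827872 ≈ 1352, ∠ = arctan(956/956) ≈ 45.00°
quadratic: (j956)² + 0.8·j956 + 4 = -913932 + j764.8 → |·| ≈ 9.1393e+05, ∠ ≈ 179.95°
|G| = 20 · 1352 / 9.1393e+05 ≈ 0.029587
Gain = 20 log₁₀(0.029587) ≈ -30.58 dB
∠G = 45.00° − 179.95° = -134.95°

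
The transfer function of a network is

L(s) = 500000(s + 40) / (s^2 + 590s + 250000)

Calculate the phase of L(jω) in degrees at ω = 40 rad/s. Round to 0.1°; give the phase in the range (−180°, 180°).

39.6°

At s = jω = j40:
zero (s+40): 40 + j40 → |·| = √(40²+40²) = √3200 ≈ 56.569, ∠ = arctan(40/40) ≈ 45.00°
quadratic: (j40)² + 590·j40 + 250000 = 248400 + j23600 → |·| ≈ 2.4952e+05, ∠ ≈ 5.43°
∠L = 45.00° − 5.43° = 39.57°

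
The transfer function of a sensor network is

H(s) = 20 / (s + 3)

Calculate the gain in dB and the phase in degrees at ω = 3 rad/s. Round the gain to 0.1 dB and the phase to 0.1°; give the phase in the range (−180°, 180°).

13.5 dB, -45.0°

At s = jω = j3:
pole (s+3): 3 + j3 → |·| = √(3²+3²) = √18 ≈ 4.2426, ∠ = arctan(3/3) ≈ 45.00°
|H| = 20 / 4.2426 ≈ 4.7141
Gain = 20 log₁₀(4.7141) ≈ 13.47 dB
∠H = 0.00° − 45.00° = -45.00°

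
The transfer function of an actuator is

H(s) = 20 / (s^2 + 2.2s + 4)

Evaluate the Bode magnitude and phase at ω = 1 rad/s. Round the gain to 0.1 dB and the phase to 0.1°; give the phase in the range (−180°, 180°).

At s = jω = j1:
quadratic: (j1)² + 2.2·j1 + 4 = 3 + j2.2 → |·| ≈ 3.7202, ∠ ≈ 36.25°
|H| = 20 / 3.7202 ≈ 5.3761
Gain = 20 log₁₀(5.3761) ≈ 14.61 dB
∠H = 0.00° − 36.25° = -36.25°

14.6 dB, -36.3°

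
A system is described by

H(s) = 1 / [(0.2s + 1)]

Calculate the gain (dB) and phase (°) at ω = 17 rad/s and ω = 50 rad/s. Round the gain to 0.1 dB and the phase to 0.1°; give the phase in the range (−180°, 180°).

ω = 17: -11.0 dB, -73.6°; ω = 50: -20.0 dB, -84.3°

At ω = 17 rad/s:
pole (1 + j17·0.2) = 1 + j3.4 → |·| ≈ 3.544, ∠ ≈ 73.61°
|H| = 1 · 1 / (3.544) ≈ 0.28217
Gain = 20 log₁₀(0.28217) ≈ -10.99 dB
∠H = (0°) − (73.61°) = -73.61°

At ω = 50 rad/s:
pole (1 + j50·0.2) = 1 + j10 → |·| ≈ 10.05, ∠ ≈ 84.29°
|H| = 1 · 1 / (10.05) ≈ 0.099502
Gain = 20 log₁₀(0.099502) ≈ -20.04 dB
∠H = (0°) − (84.29°) = -84.29°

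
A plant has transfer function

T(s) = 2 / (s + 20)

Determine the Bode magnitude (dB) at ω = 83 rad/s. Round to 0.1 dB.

-32.6 dB

At s = jω = j83:
pole (s+20): 20 + j83 → |·| = √(20²+83²) = √7289 ≈ 85.376, ∠ = arctan(83/20) ≈ 76.45°
|T| = 2 / 85.376 ≈ 0.023426
Gain = 20 log₁₀(0.023426) ≈ -32.61 dB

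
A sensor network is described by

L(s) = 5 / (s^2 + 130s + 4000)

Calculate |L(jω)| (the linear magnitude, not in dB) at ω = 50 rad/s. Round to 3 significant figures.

Substitute s = j50:
Numerator: 5 = 5 + j0
Denominator: (j50)^2 + 130(j50) + 4000 = 1500 + j6500
|N| = √(5² + 0²) ≈ 5, ∠N ≈ 0.00°
|D| = √(1500² + 6500²) ≈ 6670.8, ∠D ≈ 77.01°
|L| = 5 / 6670.8 ≈ 0.00074954

0.000750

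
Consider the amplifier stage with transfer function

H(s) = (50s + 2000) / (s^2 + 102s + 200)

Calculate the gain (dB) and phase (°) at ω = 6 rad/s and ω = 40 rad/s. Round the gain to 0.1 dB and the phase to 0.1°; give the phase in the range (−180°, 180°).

ω = 6: 10.1 dB, -66.5°; ω = 40: -3.7 dB, -63.9°

Substitute s = j6:
Numerator: 50(j6) + 2000 = 2000 + j300
Denominator: (j6)^2 + 102(j6) + 200 = 164 + j612
|N| = √(2000² + 300²) ≈ 2022.4, ∠N ≈ 8.53°
|D| = √(164² + 612²) ≈ 633.59, ∠D ≈ 75.00°
|H| = 2022.4 / 633.59 ≈ 3.192
Gain = 20 log₁₀(3.192) ≈ 10.08 dB
∠H = 8.53° − 75.00° = -66.47°

Substitute s = j40:
Numerator: 50(j40) + 2000 = 2000 + j2000
Denominator: (j40)^2 + 102(j40) + 200 = -1400 + j4080
|N| = √(2000² + 2000²) ≈ 2828.4, ∠N ≈ 45.00°
|D| = √(1400² + 4080²) ≈ 4313.5, ∠D ≈ 108.94°
|H| = 2828.4 / 4313.5 ≈ 0.65571
Gain = 20 log₁₀(0.65571) ≈ -3.67 dB
∠H = 45.00° − 108.94° = -63.94°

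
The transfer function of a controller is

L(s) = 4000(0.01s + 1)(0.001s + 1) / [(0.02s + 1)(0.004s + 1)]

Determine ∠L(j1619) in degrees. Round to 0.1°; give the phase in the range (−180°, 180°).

-24.7°

At ω = 1619 rad/s:
zero (1 + j1619·0.01) = 1 + j16.19 → |·| ≈ 16.221, ∠ ≈ 86.47°
zero (1 + j1619·0.001) = 1 + j1.619 → |·| ≈ 1.9029, ∠ ≈ 58.30°
pole (1 + j1619·0.02) = 1 + j32.38 → |·| ≈ 32.395, ∠ ≈ 88.23°
pole (1 + j1619·0.004) = 1 + j6.476 → |·| ≈ 6.5528, ∠ ≈ 81.22°
∠L = (86.47° + 58.30°) − (88.23° + 81.22°) = -24.68°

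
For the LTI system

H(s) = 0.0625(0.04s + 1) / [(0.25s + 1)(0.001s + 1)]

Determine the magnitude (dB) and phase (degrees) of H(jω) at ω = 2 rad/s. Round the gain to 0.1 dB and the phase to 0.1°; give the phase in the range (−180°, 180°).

At ω = 2 rad/s:
zero (1 + j2·0.04) = 1 + j0.08 → |·| ≈ 1.0032, ∠ ≈ 4.57°
pole (1 + j2·0.25) = 1 + j0.5 → |·| ≈ 1.118, ∠ ≈ 26.57°
pole (1 + j2·0.001) = 1 + j0.002 → |·| ≈ 1, ∠ ≈ 0.11°
|H| = 0.0625 · 1.0032 / (1.118 · 1) ≈ 0.056082
Gain = 20 log₁₀(0.056082) ≈ -25.02 dB
∠H = (4.57°) − (26.57° + 0.11°) = -22.11°

-25.0 dB, -22.1°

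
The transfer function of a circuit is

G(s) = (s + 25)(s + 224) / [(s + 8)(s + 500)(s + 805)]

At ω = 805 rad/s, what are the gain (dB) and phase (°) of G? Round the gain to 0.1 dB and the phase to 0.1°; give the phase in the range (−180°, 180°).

At s = jω = j805:
zero (s+25): 25 + j805 → |·| = √(25²+805²) = √648650 ≈ 805.39, ∠ = arctan(805/25) ≈ 88.22°
zero (s+224): 224 + j805 → |·| = √(224²+805²) = √698201 ≈ 835.58, ∠ = arctan(805/224) ≈ 74.45°
pole (s+8): 8 + j805 → |·| = √(8²+805²) = √648089 ≈ 805.04, ∠ = arctan(805/8) ≈ 89.43°
pole (s+500): 500 + j805 → |·| = √(500²+805²) = √898025 ≈ 947.64, ∠ = arctan(805/500) ≈ 58.15°
pole (s+805): 805 + j805 → |·| = √(805²+805²) = √1296050 ≈ 1138.4, ∠ = arctan(805/805) ≈ 45.00°
|G| = 1 · 6.7297e+05 / 8.6847e+08 ≈ 0.00077489
Gain = 20 log₁₀(0.00077489) ≈ -62.22 dB
∠G = 162.67° − 192.58° = -29.91°

-62.2 dB, -29.9°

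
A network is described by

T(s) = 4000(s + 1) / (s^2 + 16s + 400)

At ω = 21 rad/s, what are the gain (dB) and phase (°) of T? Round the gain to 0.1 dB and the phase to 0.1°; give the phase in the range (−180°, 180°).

At s = jω = j21:
zero (s+1): 1 + j21 → |·| = √(1²+21²) = √442 ≈ 21.024, ∠ = arctan(21/1) ≈ 87.27°
quadratic: (j21)² + 16·j21 + 400 = -41 + j336 → |·| ≈ 338.49, ∠ ≈ 96.96°
|T| = 4000 · 21.024 / 338.49 ≈ 248.44
Gain = 20 log₁₀(248.44) ≈ 47.90 dB
∠T = 87.27° − 96.96° = -9.69°

47.9 dB, -9.7°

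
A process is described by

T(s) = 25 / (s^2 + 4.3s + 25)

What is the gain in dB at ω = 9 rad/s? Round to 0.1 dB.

At s = jω = j9:
quadratic: (j9)² + 4.3·j9 + 25 = -56 + j38.7 → |·| ≈ 68.071, ∠ ≈ 145.35°
|T| = 25 / 68.071 ≈ 0.36726
Gain = 20 log₁₀(0.36726) ≈ -8.70 dB

-8.7 dB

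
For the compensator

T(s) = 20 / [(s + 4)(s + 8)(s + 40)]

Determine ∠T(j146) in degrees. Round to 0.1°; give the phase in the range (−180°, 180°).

110.0°

At s = jω = j146:
pole (s+4): 4 + j146 → |·| = √(4²+146²) = √21332 ≈ 146.05, ∠ = arctan(146/4) ≈ 88.43°
pole (s+8): 8 + j146 → |·| = √(8²+146²) = √21380 ≈ 146.22, ∠ = arctan(146/8) ≈ 86.86°
pole (s+40): 40 + j146 → |·| = √(40²+146²) = √22916 ≈ 151.38, ∠ = arctan(146/40) ≈ 74.68°
∠T = 0.00° − 249.97° = -249.97° ≡ 110.03° (principal value)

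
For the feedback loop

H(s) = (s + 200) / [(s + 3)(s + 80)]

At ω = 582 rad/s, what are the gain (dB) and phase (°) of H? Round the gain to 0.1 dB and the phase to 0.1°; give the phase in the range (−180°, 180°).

-54.9 dB, -100.8°

At s = jω = j582:
zero (s+200): 200 + j582 → |·| = √(200²+582²) = √378724 ≈ 615.41, ∠ = arctan(582/200) ≈ 71.04°
pole (s+3): 3 + j582 → |·| = √(3²+582²) = √338733 ≈ 582.01, ∠ = arctan(582/3) ≈ 89.70°
pole (s+80): 80 + j582 → |·| = √(80²+582²) = √345124 ≈ 587.47, ∠ = arctan(582/80) ≈ 82.17°
|H| = 1 · 615.41 / 3.4191e+05 ≈ 0.0017999
Gain = 20 log₁₀(0.0017999) ≈ -54.90 dB
∠H = 71.04° − 171.87° = -100.83°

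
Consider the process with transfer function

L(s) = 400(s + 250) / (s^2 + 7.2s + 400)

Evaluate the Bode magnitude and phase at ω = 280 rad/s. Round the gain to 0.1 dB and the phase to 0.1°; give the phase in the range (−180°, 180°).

At s = jω = j280:
zero (s+250): 250 + j280 → |·| = √(250²+280²) = √140900 ≈ 375.37, ∠ = arctan(280/250) ≈ 48.24°
quadratic: (j280)² + 7.2·j280 + 400 = -78000 + j2016 → |·| ≈ 78026, ∠ ≈ 178.52°
|L| = 400 · 375.37 / 78026 ≈ 1.9243
Gain = 20 log₁₀(1.9243) ≈ 5.69 dB
∠L = 48.24° − 178.52° = -130.28°

5.7 dB, -130.3°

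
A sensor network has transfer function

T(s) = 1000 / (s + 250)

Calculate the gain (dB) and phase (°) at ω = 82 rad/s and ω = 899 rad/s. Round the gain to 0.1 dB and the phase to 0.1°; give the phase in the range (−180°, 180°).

ω = 82: 11.6 dB, -18.2°; ω = 899: 0.6 dB, -74.5°

Substitute s = j82:
Numerator: 1000 = 1000 + j0
Denominator: (j82) + 250 = 250 + j82
|N| = √(1000² + 0²) ≈ 1000, ∠N ≈ 0.00°
|D| = √(250² + 82²) ≈ 263.1, ∠D ≈ 18.16°
|T| = 1000 / 263.1 ≈ 3.8008
Gain = 20 log₁₀(3.8008) ≈ 11.60 dB
∠T = 0.00° − 18.16° = -18.16°

Substitute s = j899:
Numerator: 1000 = 1000 + j0
Denominator: (j899) + 250 = 250 + j899
|N| = √(1000² + 0²) ≈ 1000, ∠N ≈ 0.00°
|D| = √(250² + 899²) ≈ 933.11, ∠D ≈ 74.46°
|T| = 1000 / 933.11 ≈ 1.0717
Gain = 20 log₁₀(1.0717) ≈ 0.60 dB
∠T = 0.00° − 74.46° = -74.46°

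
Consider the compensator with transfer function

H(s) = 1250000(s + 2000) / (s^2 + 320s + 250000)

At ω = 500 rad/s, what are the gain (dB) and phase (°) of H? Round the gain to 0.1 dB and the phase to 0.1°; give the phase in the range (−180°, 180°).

At s = jω = j500:
zero (s+2000): 2000 + j500 → |·| = √(2000²+500²) = √4250000 ≈ 2061.6, ∠ = arctan(500/2000) ≈ 14.04°
quadratic: (j500)² + 320·j500 + 250000 = 0 + j160000 → |·| ≈ 1.6e+05, ∠ ≈ 90.00°
|H| = 1250000 · 2061.6 / 1.6e+05 ≈ 16106
Gain = 20 log₁₀(16106) ≈ 84.14 dB
∠H = 14.04° − 90.00° = -75.96°

84.1 dB, -76.0°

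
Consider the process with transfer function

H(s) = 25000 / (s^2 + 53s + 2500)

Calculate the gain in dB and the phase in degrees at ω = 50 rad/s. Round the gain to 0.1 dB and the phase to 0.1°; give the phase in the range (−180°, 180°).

19.5 dB, -90.0°

At s = jω = j50:
quadratic: (j50)² + 53·j50 + 2500 = 0 + j2650 → |·| ≈ 2650, ∠ ≈ 90.00°
|H| = 25000 / 2650 ≈ 9.434
Gain = 20 log₁₀(9.434) ≈ 19.49 dB
∠H = 0.00° − 90.00° = -90.00°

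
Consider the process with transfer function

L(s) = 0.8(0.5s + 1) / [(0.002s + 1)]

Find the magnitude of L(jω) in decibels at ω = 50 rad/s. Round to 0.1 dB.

At ω = 50 rad/s:
zero (1 + j50·0.5) = 1 + j25 → |·| ≈ 25.02, ∠ ≈ 87.71°
pole (1 + j50·0.002) = 1 + j0.1 → |·| ≈ 1.005, ∠ ≈ 5.71°
|L| = 0.8 · 25.02 / (1.005) ≈ 19.916
Gain = 20 log₁₀(19.916) ≈ 25.98 dB

26.0 dB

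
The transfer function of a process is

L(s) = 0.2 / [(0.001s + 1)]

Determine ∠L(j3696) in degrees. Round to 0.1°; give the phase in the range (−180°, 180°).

At ω = 3696 rad/s:
pole (1 + j3696·0.001) = 1 + j3.696 → |·| ≈ 3.8289, ∠ ≈ 74.86°
∠L = (0°) − (74.86°) = -74.86°

-74.9°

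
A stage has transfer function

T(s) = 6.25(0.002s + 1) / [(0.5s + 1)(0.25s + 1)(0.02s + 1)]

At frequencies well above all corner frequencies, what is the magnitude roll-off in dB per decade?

Each pole contributes −20 dB/decade at high frequency; each zero contributes +20 dB/decade.
Net: 1 zero(s) − 3 pole(s) → -40 dB/decade.

-40 dB/decade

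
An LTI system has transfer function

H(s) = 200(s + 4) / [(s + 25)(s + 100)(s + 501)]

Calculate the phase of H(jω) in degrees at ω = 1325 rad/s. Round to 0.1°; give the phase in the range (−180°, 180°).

-154.1°

At s = jω = j1325:
zero (s+4): 4 + j1325 → |·| = √(4²+1325²) = √1755641 ≈ 1325, ∠ = arctan(1325/4) ≈ 89.83°
pole (s+25): 25 + j1325 → |·| = √(25²+1325²) = √1756250 ≈ 1325.2, ∠ = arctan(1325/25) ≈ 88.92°
pole (s+100): 100 + j1325 → |·| = √(100²+1325²) = √1765625 ≈ 1328.8, ∠ = arctan(1325/100) ≈ 85.68°
pole (s+501): 501 + j1325 → |·| = √(501²+1325²) = √2006626 ≈ 1416.6, ∠ = arctan(1325/501) ≈ 69.29°
∠H = 89.83° − 243.89° = -154.06°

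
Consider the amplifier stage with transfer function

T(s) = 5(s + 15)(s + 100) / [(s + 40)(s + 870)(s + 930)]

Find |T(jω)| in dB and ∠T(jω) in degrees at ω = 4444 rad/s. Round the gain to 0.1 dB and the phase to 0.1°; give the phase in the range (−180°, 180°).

At s = jω = j4444:
zero (s+15): 15 + j4444 → |·| = √(15²+4444²) = √19749361 ≈ 4444, ∠ = arctan(4444/15) ≈ 89.81°
zero (s+100): 100 + j4444 → |·| = √(100²+4444²) = √19759136 ≈ 4445.1, ∠ = arctan(4444/100) ≈ 88.71°
pole (s+40): 40 + j4444 → |·| = √(40²+4444²) = √19750736 ≈ 4444.2, ∠ = arctan(4444/40) ≈ 89.48°
pole (s+870): 870 + j4444 → |·| = √(870²+4444²) = √20506036 ≈ 4528.4, ∠ = arctan(4444/870) ≈ 78.92°
pole (s+930): 930 + j4444 → |·| = √(930²+4444²) = √20614036 ≈ 4540.3, ∠ = arctan(4444/930) ≈ 78.18°
|T| = 5 · 1.9754e+07 / 9.1374e+10 ≈ 0.0010809
Gain = 20 log₁₀(0.0010809) ≈ -59.32 dB
∠T = 178.52° − 246.58° = -68.06°

-59.3 dB, -68.1°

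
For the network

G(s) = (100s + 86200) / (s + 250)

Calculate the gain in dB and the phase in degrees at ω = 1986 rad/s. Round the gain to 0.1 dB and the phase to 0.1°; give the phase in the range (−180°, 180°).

40.7 dB, -16.3°

Substitute s = j1986:
Numerator: 100(j1986) + 86200 = 86200 + j198600
Denominator: (j1986) + 250 = 250 + j1986
|N| = √(86200² + 198600²) ≈ 2.165e+05, ∠N ≈ 66.54°
|D| = √(250² + 1986²) ≈ 2001.7, ∠D ≈ 82.83°
|G| = 2.165e+05 / 2001.7 ≈ 108.16
Gain = 20 log₁₀(108.16) ≈ 40.68 dB
∠G = 66.54° − 82.83° = -16.29°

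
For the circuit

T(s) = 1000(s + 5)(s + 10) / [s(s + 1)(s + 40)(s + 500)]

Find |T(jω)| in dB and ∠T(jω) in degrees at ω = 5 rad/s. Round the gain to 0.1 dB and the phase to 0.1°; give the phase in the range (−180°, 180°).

-16.3 dB, -104.8°

At s = jω = j5:
zero (s+5): 5 + j5 → |·| = √(5²+5²) = √50 ≈ 7.0711, ∠ = arctan(5/5) ≈ 45.00°
zero (s+10): 10 + j5 → |·| = √(10²+5²) = √125 ≈ 11.18, ∠ = arctan(5/10) ≈ 26.57°
pole (s+1): 1 + j5 → |·| = √(1²+5²) = √26 ≈ 5.099, ∠ = arctan(5/1) ≈ 78.69°
pole (s+40): 40 + j5 → |·| = √(40²+5²) = √1625 ≈ 40.311, ∠ = arctan(5/40) ≈ 7.13°
pole (s+500): 500 + j5 → |·| = √(500²+5²) = √250025 ≈ 500.02, ∠ = arctan(5/500) ≈ 0.57°
pole at origin: |s| = 5, ∠ = 90.00° (in denominator)
|T| = 1000 · 79.055 / 5.1389e+05 ≈ 0.15384
Gain = 20 log₁₀(0.15384) ≈ -16.26 dB
∠T = 71.57° − 176.39° = -104.82°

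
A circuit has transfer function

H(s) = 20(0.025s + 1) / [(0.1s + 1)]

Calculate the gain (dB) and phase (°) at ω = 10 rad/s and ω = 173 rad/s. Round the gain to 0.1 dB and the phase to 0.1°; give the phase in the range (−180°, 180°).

At ω = 10 rad/s:
zero (1 + j10·0.025) = 1 + j0.25 → |·| ≈ 1.0308, ∠ ≈ 14.04°
pole (1 + j10·0.1) = 1 + j1 → |·| ≈ 1.4142, ∠ ≈ 45.00°
|H| = 20 · 1.0308 / (1.4142) ≈ 14.578
Gain = 20 log₁₀(14.578) ≈ 23.27 dB
∠H = (14.04°) − (45.00°) = -30.96°

At ω = 173 rad/s:
zero (1 + j173·0.025) = 1 + j4.325 → |·| ≈ 4.4391, ∠ ≈ 76.98°
pole (1 + j173·0.1) = 1 + j17.3 → |·| ≈ 17.329, ∠ ≈ 86.69°
|H| = 20 · 4.4391 / (17.329) ≈ 5.1233
Gain = 20 log₁₀(5.1233) ≈ 14.19 dB
∠H = (76.98°) − (86.69°) = -9.71°

ω = 10: 23.3 dB, -31.0°; ω = 173: 14.2 dB, -9.7°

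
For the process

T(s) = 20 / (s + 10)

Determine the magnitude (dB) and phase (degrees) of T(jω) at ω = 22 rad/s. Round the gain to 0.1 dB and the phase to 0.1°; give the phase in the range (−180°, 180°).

Substitute s = j22:
Numerator: 20 = 20 + j0
Denominator: (j22) + 10 = 10 + j22
|N| = √(20² + 0²) ≈ 20, ∠N ≈ 0.00°
|D| = √(10² + 22²) ≈ 24.166, ∠D ≈ 65.56°
|T| = 20 / 24.166 ≈ 0.82761
Gain = 20 log₁₀(0.82761) ≈ -1.64 dB
∠T = 0.00° − 65.56° = -65.56°

-1.6 dB, -65.6°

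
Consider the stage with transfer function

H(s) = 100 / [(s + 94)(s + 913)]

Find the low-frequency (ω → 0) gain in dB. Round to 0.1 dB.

-58.7 dB

H(0) = 100 / (94·913) ≈ 0.0011652
20 log₁₀(0.0011652) ≈ -58.67 dB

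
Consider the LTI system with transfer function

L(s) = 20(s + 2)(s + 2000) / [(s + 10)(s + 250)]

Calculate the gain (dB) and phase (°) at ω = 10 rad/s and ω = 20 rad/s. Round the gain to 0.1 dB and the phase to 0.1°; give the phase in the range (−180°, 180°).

At s = jω = j10:
zero (s+2): 2 + j10 → |·| = √(2²+10²) = √104 ≈ 10.198, ∠ = arctan(10/2) ≈ 78.69°
zero (s+2000): 2000 + j10 → |·| = √(2000²+10²) = √4000100 ≈ 2000, ∠ = arctan(10/2000) ≈ 0.29°
pole (s+10): 10 + j10 → |·| = √(10²+10²) = √200 ≈ 14.142, ∠ = arctan(10/10) ≈ 45.00°
pole (s+250): 250 + j10 → |·| = √(250²+10²) = √62600 ≈ 250.2, ∠ = arctan(10/250) ≈ 2.29°
|L| = 20 · 20396 / 3538.3 ≈ 115.29
Gain = 20 log₁₀(115.29) ≈ 41.24 dB
∠L = 78.98° − 47.29° = 31.69°

At s = jω = j20:
zero (s+2): 2 + j20 → |·| = √(2²+20²) = √404 ≈ 20.1, ∠ = arctan(20/2) ≈ 84.29°
zero (s+2000): 2000 + j20 → |·| = √(2000²+20²) = √4000400 ≈ 2000.1, ∠ = arctan(20/2000) ≈ 0.57°
pole (s+10): 10 + j20 → |·| = √(10²+20²) = √500 ≈ 22.361, ∠ = arctan(20/10) ≈ 63.43°
pole (s+250): 250 + j20 → |·| = √(250²+20²) = √62900 ≈ 250.8, ∠ = arctan(20/250) ≈ 4.57°
|L| = 20 · 40202 / 5608.1 ≈ 143.37
Gain = 20 log₁₀(143.37) ≈ 43.13 dB
∠L = 84.86° − 68.00° = 16.86°

ω = 10: 41.2 dB, 31.7°; ω = 20: 43.1 dB, 16.9°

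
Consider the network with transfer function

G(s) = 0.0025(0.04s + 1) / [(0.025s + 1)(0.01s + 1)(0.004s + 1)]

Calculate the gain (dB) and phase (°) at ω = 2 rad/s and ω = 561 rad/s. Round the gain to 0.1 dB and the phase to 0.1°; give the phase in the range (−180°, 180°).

ω = 2: -52.0 dB, 0.1°; ω = 561: -70.9 dB, -144.3°

At ω = 2 rad/s:
zero (1 + j2·0.04) = 1 + j0.08 → |·| ≈ 1.0032, ∠ ≈ 4.57°
pole (1 + j2·0.025) = 1 + j0.05 → |·| ≈ 1.0012, ∠ ≈ 2.86°
pole (1 + j2·0.01) = 1 + j0.02 → |·| ≈ 1.0002, ∠ ≈ 1.15°
pole (1 + j2·0.004) = 1 + j0.008 → |·| ≈ 1, ∠ ≈ 0.46°
|G| = 0.0025 · 1.0032 / (1.0012 · 1.0002 · 1) ≈ 0.0025045
Gain = 20 log₁₀(0.0025045) ≈ -52.03 dB
∠G = (4.57°) − (2.86° + 1.15° + 0.46°) = 0.10°

At ω = 561 rad/s:
zero (1 + j561·0.04) = 1 + j22.44 → |·| ≈ 22.462, ∠ ≈ 87.45°
pole (1 + j561·0.025) = 1 + j14.025 → |·| ≈ 14.061, ∠ ≈ 85.92°
pole (1 + j561·0.01) = 1 + j5.61 → |·| ≈ 5.6984, ∠ ≈ 79.89°
pole (1 + j561·0.004) = 1 + j2.244 → |·| ≈ 2.4567, ∠ ≈ 65.98°
|G| = 0.0025 · 22.462 / (14.061 · 5.6984 · 2.4567) ≈ 0.00028528
Gain = 20 log₁₀(0.00028528) ≈ -70.89 dB
∠G = (87.45°) − (85.92° + 79.89° + 65.98°) = -144.34°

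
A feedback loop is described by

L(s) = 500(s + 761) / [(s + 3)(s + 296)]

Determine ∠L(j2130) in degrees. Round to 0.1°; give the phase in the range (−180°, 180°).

At s = jω = j2130:
zero (s+761): 761 + j2130 → |·| = √(761²+2130²) = √5116021 ≈ 2261.9, ∠ = arctan(2130/761) ≈ 70.34°
pole (s+3): 3 + j2130 → |·| = √(3²+2130²) = √4536909 ≈ 2130, ∠ = arctan(2130/3) ≈ 89.92°
pole (s+296): 296 + j2130 → |·| = √(296²+2130²) = √4624516 ≈ 2150.5, ∠ = arctan(2130/296) ≈ 82.09°
∠L = 70.34° − 172.01° = -101.67°

-101.7°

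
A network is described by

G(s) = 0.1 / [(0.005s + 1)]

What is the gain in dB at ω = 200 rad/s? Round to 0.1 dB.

At ω = 200 rad/s:
pole (1 + j200·0.005) = 1 + j1 → |·| ≈ 1.4142, ∠ ≈ 45.00°
|G| = 0.1 · 1 / (1.4142) ≈ 0.070711
Gain = 20 log₁₀(0.070711) ≈ -23.01 dB

-23.0 dB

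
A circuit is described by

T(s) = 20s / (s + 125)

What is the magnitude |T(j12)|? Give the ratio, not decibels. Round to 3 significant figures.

At s = jω = j12:
zero at origin: s = j12 → |·| = 12, ∠ = 90.00°
pole (s+125): 125 + j12 → |·| = √(125²+12²) = √15769 ≈ 125.57, ∠ = arctan(12/125) ≈ 5.48°
|T| = 20 · 12 / 125.57 ≈ 1.9113

1.91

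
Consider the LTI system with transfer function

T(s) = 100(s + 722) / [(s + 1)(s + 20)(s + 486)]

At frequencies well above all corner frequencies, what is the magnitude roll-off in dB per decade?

-40 dB/decade

Each pole contributes −20 dB/decade at high frequency; each zero contributes +20 dB/decade.
Net: 1 zero(s) − 3 pole(s) → -40 dB/decade.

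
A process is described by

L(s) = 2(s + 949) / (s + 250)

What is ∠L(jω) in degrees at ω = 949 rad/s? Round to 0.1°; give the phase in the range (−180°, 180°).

-30.2°

At s = jω = j949:
zero (s+949): 949 + j949 → |·| = √(949²+949²) = √1801202 ≈ 1342.1, ∠ = arctan(949/949) ≈ 45.00°
pole (s+250): 250 + j949 → |·| = √(250²+949²) = √963101 ≈ 981.38, ∠ = arctan(949/250) ≈ 75.24°
∠L = 45.00° − 75.24° = -30.24°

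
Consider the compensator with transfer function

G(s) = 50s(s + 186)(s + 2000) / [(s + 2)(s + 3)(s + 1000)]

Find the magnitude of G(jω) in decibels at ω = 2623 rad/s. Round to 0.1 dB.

At s = jω = j2623:
zero (s+186): 186 + j2623 → |·| = √(186²+2623²) = √6914725 ≈ 2629.6, ∠ = arctan(2623/186) ≈ 85.94°
zero (s+2000): 2000 + j2623 → |·| = √(2000²+2623²) = √10880129 ≈ 3298.5, ∠ = arctan(2623/2000) ≈ 52.67°
zero at origin: s = j2623 → |·| = 2623, ∠ = 90.00°
pole (s+2): 2 + j2623 → |·| = √(2²+2623²) = √6880133 ≈ 2623, ∠ = arctan(2623/2) ≈ 89.96°
pole (s+3): 3 + j2623 → |·| = √(3²+2623²) = √6880138 ≈ 2623, ∠ = arctan(2623/3) ≈ 89.93°
pole (s+1000): 1000 + j2623 → |·| = √(1000²+2623²) = √7880129 ≈ 2807.2, ∠ = arctan(2623/1000) ≈ 69.13°
|G| = 50 · 2.2751e+10 / 1.9314e+10 ≈ 58.898
Gain = 20 log₁₀(58.898) ≈ 35.40 dB

35.4 dB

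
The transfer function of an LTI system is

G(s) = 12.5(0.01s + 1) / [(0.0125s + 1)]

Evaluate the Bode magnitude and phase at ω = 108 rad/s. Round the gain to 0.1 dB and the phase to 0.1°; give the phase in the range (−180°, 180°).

At ω = 108 rad/s:
zero (1 + j108·0.01) = 1 + j1.08 → |·| ≈ 1.4719, ∠ ≈ 47.20°
pole (1 + j108·0.0125) = 1 + j1.35 → |·| ≈ 1.68, ∠ ≈ 53.47°
|G| = 12.5 · 1.4719 / (1.68) ≈ 10.952
Gain = 20 log₁₀(10.952) ≈ 20.79 dB
∠G = (47.20°) − (53.47°) = -6.27°

20.8 dB, -6.3°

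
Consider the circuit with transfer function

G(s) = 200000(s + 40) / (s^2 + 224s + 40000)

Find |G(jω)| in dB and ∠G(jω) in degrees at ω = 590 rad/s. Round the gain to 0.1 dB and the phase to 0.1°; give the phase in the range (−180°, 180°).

51.0 dB, -70.7°

At s = jω = j590:
zero (s+40): 40 + j590 → |·| = √(40²+590²) = √349700 ≈ 591.35, ∠ = arctan(590/40) ≈ 86.12°
quadratic: (j590)² + 224·j590 + 40000 = -308100 + j132160 → |·| ≈ 3.3525e+05, ∠ ≈ 156.78°
|G| = 200000 · 591.35 / 3.3525e+05 ≈ 352.78
Gain = 20 log₁₀(352.78) ≈ 50.95 dB
∠G = 86.12° − 156.78° = -70.66°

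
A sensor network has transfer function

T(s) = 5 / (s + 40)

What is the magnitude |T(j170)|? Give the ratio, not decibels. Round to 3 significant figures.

Substitute s = j170:
Numerator: 5 = 5 + j0
Denominator: (j170) + 40 = 40 + j170
|N| = √(5² + 0²) ≈ 5, ∠N ≈ 0.00°
|D| = √(40² + 170²) ≈ 174.64, ∠D ≈ 76.76°
|T| = 5 / 174.64 ≈ 0.02863

0.0286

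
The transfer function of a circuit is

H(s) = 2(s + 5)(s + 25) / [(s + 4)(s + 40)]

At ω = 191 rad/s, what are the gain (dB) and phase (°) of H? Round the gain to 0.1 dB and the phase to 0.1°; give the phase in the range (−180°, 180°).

At s = jω = j191:
zero (s+5): 5 + j191 → |·| = √(5²+191²) = √36506 ≈ 191.07, ∠ = arctan(191/5) ≈ 88.50°
zero (s+25): 25 + j191 → |·| = √(25²+191²) = √37106 ≈ 192.63, ∠ = arctan(191/25) ≈ 82.54°
pole (s+4): 4 + j191 → |·| = √(4²+191²) = √36497 ≈ 191.04, ∠ = arctan(191/4) ≈ 88.80°
pole (s+40): 40 + j191 → |·| = √(40²+191²) = √38081 ≈ 195.14, ∠ = arctan(191/40) ≈ 78.17°
|H| = 2 · 36806 / 37280 ≈ 1.9746
Gain = 20 log₁₀(1.9746) ≈ 5.91 dB
∠H = 171.04° − 166.97° = 4.07°

5.9 dB, 4.1°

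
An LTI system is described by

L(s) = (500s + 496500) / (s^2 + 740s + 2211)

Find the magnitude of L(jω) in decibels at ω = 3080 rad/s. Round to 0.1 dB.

Substitute s = j3080:
Numerator: 500(j3080) + 496500 = 496500 + j1540000
Denominator: (j3080)^2 + 740(j3080) + 2211 = -9484189 + j2279200
|N| = √(496500² + 1540000²) ≈ 1.6181e+06, ∠N ≈ 72.13°
|D| = √(9484189² + 2279200²) ≈ 9.7542e+06, ∠D ≈ 166.49°
|L| = 1.6181e+06 / 9.7542e+06 ≈ 0.16589
Gain = 20 log₁₀(0.16589) ≈ -15.60 dB

-15.6 dB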